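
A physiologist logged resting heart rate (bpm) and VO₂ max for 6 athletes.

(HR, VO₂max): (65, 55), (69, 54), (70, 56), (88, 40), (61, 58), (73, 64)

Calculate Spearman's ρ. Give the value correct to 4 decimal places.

-0.2571

Rank HR: 2, 3, 4, 6, 1, 5
Rank VO₂max: 3, 2, 4, 1, 5, 6
d = rank(HR) − rank(VO₂max): -1, 1, 0, 5, -4, -1; Σd² = 44
ρ = 1 − 6Σd² / [n(n²−1)] = 1 − 6×44 / (6×35) = 1 − 264/210 ≈ -0.2571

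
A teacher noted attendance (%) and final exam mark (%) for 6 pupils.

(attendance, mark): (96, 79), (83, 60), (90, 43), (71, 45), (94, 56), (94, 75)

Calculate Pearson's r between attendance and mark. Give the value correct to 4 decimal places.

0.6169

n = 6, Σx = 528, Σy = 358, Σx² = 46918, Σy² = 22476, Σxy = 31943
nΣxy − ΣxΣy = 191658 − 189024 = 2634
nΣx² − (Σx)² = 281508 − 278784 = 2724; nΣy² − (Σy)² = 134856 − 128164 = 6692
r = 2634 / √(2724 × 6692) = 2634 / 4269.5442 ≈ 0.6169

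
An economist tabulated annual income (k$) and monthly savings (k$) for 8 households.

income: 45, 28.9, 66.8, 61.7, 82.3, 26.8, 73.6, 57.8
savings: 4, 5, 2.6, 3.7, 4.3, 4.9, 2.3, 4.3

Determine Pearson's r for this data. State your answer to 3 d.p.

-0.660

n = 8, Σx = 442.9, Σy = 31.1, Σx² = 27378.67, Σy² = 127.73, Σxy = 1629.5
nΣxy − ΣxΣy = 13036 − 13774.19 = -738.19
nΣx² − (Σx)² = 219029.36 − 196160.41 = 22868.95; nΣy² − (Σy)² = 1021.84 − 967.21 = 54.63
r = -738.19 / √(22868.95 × 54.63) = -738.19 / 1117.7346 ≈ -0.660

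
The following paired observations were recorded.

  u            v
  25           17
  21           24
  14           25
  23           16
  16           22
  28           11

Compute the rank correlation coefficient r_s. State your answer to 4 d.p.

-0.8857

Rank u: 5, 3, 1, 4, 2, 6
Rank v: 3, 5, 6, 2, 4, 1
d = rank(u) − rank(v): 2, -2, -5, 2, -2, 5; Σd² = 66
ρ = 1 − 6Σd² / [n(n²−1)] = 1 − 6×66 / (6×35) = 1 − 396/210 ≈ -0.8857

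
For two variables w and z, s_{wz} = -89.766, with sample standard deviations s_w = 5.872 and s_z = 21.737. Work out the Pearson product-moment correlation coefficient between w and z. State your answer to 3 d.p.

-0.703

r = Cov(w,z) / (s_w · s_z) = -89.766 / (5.872 × 21.737)
  = -89.766 / 127.6397 ≈ -0.703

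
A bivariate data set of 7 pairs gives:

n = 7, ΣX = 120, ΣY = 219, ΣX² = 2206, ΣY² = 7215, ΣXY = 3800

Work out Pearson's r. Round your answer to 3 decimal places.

0.197

r = (nΣXY − ΣXΣY) / √[(nΣX² − (ΣX)²)(nΣY² − (ΣY)²)]
Numerator: 7×3800 − 120×219 = 320
Denominator: √[(15442 − 14400)(50505 − 47961)] = √[1042 × 2544] = 1628.1425
r = 320 / 1628.1425 ≈ 0.197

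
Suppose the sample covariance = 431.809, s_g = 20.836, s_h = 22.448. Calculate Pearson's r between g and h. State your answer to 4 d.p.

0.9232

r = Cov(g,h) / (s_g · s_h) = 431.809 / (20.836 × 22.448)
  = 431.809 / 467.7265 ≈ 0.9232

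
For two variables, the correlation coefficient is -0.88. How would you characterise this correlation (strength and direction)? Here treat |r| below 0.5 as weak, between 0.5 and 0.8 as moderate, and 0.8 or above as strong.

r = -0.88 < 0 so the relationship is negative.
|r| = 0.88, which falls in the strong range.

strong negative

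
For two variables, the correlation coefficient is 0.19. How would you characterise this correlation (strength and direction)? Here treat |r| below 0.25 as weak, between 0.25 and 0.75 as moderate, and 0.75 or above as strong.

weak positive

r = 0.19 > 0 so the relationship is positive.
|r| = 0.19, which falls in the weak range.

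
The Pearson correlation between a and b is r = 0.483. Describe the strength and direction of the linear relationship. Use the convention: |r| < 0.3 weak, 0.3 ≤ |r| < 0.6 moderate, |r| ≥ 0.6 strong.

r = 0.483 > 0 so the relationship is positive.
|r| = 0.483, which falls in the moderate range.

moderate positive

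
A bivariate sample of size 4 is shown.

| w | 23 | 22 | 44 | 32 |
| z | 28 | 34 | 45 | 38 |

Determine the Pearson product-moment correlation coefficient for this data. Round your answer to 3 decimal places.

0.923

n = 4, Σw = 121, Σz = 145, Σw² = 3973, Σz² = 5409, Σwz = 4588
nΣwz − ΣwΣz = 18352 − 17545 = 807
nΣw² − (Σw)² = 15892 − 14641 = 1251; nΣz² − (Σz)² = 21636 − 21025 = 611
r = 807 / √(1251 × 611) = 807 / 874.2774 ≈ 0.923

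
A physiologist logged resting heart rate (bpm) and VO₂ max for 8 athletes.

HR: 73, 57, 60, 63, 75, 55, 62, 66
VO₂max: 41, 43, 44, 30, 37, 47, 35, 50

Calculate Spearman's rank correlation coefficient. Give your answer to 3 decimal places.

-0.333

Rank HR: 7, 2, 3, 5, 8, 1, 4, 6
Rank VO₂max: 4, 5, 6, 1, 3, 7, 2, 8
d = rank(HR) − rank(VO₂max): 3, -3, -3, 4, 5, -6, 2, -2; Σd² = 112
ρ = 1 − 6Σd² / [n(n²−1)] = 1 − 6×112 / (8×63) = 1 − 672/504 ≈ -0.333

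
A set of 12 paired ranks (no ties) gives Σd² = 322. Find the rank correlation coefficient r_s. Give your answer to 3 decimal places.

ρ = 1 − 6Σd² / [n(n²−1)] = 1 − 6×322 / (12×143)
  = 1 − 1932/1716 = 1 − 1.1259 ≈ -0.126

-0.126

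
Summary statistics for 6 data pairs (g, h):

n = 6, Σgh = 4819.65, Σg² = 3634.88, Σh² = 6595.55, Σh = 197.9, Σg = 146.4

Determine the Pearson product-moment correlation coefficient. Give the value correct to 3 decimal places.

r = (nΣgh − ΣgΣh) / √[(nΣg² − (Σg)²)(nΣh² − (Σh)²)]
Numerator: 6×4819.65 − 146.4×197.9 = -54.66
Denominator: √[(21809.28 − 21432.96)(39573.3 − 39164.41)] = √[376.32 × 408.89] = 392.2671
r = -54.66 / 392.2671 ≈ -0.139

-0.139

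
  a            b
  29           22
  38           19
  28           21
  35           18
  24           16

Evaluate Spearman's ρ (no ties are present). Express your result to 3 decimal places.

Rank a: 3, 5, 2, 4, 1
Rank b: 5, 3, 4, 2, 1
d = rank(a) − rank(b): -2, 2, -2, 2, 0; Σd² = 16
ρ = 1 − 6Σd² / [n(n²−1)] = 1 − 6×16 / (5×24) = 1 − 96/120 ≈ 0.200

0.200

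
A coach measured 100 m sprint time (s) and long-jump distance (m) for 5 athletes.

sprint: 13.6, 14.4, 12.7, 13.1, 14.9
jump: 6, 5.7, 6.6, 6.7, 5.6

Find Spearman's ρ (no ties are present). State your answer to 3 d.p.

-0.900

Rank sprint: 3, 4, 1, 2, 5
Rank jump: 3, 2, 4, 5, 1
d = rank(sprint) − rank(jump): 0, 2, -3, -3, 4; Σd² = 38
ρ = 1 − 6Σd² / [n(n²−1)] = 1 − 6×38 / (5×24) = 1 − 228/120 ≈ -0.900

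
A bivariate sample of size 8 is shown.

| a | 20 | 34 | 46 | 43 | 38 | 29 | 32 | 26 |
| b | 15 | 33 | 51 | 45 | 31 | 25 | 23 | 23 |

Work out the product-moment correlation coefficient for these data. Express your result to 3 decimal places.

0.953

n = 8, Σa = 268, Σb = 246, Σa² = 9506, Σb² = 8584, Σab = 8940
nΣab − ΣaΣb = 71520 − 65928 = 5592
nΣa² − (Σa)² = 76048 − 71824 = 4224; nΣb² − (Σb)² = 68672 − 60516 = 8156
r = 5592 / √(4224 × 8156) = 5592 / 5869.4927 ≈ 0.953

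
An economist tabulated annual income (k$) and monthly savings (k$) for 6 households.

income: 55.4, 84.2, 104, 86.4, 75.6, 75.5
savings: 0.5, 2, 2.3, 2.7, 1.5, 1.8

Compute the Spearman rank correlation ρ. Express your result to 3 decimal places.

Rank income: 1, 4, 6, 5, 3, 2
Rank savings: 1, 4, 5, 6, 2, 3
d = rank(income) − rank(savings): 0, 0, 1, -1, 1, -1; Σd² = 4
ρ = 1 − 6Σd² / [n(n²−1)] = 1 − 6×4 / (6×35) = 1 − 24/210 ≈ 0.886

0.886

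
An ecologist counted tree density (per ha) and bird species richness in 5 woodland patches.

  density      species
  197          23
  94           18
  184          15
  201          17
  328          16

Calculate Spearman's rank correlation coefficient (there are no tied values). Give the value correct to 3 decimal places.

Rank density: 3, 1, 2, 4, 5
Rank species: 5, 4, 1, 3, 2
d = rank(density) − rank(species): -2, -3, 1, 1, 3; Σd² = 24
ρ = 1 − 6Σd² / [n(n²−1)] = 1 − 6×24 / (5×24) = 1 − 144/120 ≈ -0.200

-0.200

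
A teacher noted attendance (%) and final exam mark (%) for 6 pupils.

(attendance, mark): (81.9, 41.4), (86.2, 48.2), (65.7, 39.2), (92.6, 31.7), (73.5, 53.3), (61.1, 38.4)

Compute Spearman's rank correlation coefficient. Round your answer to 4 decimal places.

-0.0286

Rank attendance: 4, 5, 2, 6, 3, 1
Rank mark: 4, 5, 3, 1, 6, 2
d = rank(attendance) − rank(mark): 0, 0, -1, 5, -3, -1; Σd² = 36
ρ = 1 − 6Σd² / [n(n²−1)] = 1 − 6×36 / (6×35) = 1 − 216/210 ≈ -0.0286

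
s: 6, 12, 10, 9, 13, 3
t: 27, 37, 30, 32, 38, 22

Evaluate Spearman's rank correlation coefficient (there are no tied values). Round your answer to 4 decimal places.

Rank s: 2, 5, 4, 3, 6, 1
Rank t: 2, 5, 3, 4, 6, 1
d = rank(s) − rank(t): 0, 0, 1, -1, 0, 0; Σd² = 2
ρ = 1 − 6Σd² / [n(n²−1)] = 1 − 6×2 / (6×35) = 1 − 12/210 ≈ 0.9429

0.9429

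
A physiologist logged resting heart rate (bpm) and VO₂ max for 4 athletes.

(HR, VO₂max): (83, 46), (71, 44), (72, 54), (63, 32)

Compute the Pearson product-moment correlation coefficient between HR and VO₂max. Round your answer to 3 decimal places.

0.580

n = 4, Σx = 289, Σy = 176, Σx² = 21083, Σy² = 7992, Σxy = 12846
nΣxy − ΣxΣy = 51384 − 50864 = 520
nΣx² − (Σx)² = 84332 − 83521 = 811; nΣy² − (Σy)² = 31968 − 30976 = 992
r = 520 / √(811 × 992) = 520 / 896.9459 ≈ 0.580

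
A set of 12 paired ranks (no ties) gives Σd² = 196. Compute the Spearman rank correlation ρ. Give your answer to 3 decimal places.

0.315

ρ = 1 − 6Σd² / [n(n²−1)] = 1 − 6×196 / (12×143)
  = 1 − 1176/1716 = 1 − 0.6853 ≈ 0.315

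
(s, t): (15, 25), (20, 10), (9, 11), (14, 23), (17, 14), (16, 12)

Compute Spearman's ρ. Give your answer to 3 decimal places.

-0.314

Rank s: 3, 6, 1, 2, 5, 4
Rank t: 6, 1, 2, 5, 4, 3
d = rank(s) − rank(t): -3, 5, -1, -3, 1, 1; Σd² = 46
ρ = 1 − 6Σd² / [n(n²−1)] = 1 − 6×46 / (6×35) = 1 − 276/210 ≈ -0.314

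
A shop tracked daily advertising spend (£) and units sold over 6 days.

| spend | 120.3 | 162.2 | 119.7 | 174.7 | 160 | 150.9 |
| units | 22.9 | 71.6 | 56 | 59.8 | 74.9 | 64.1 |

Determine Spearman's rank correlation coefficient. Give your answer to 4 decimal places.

Rank spend: 2, 5, 1, 6, 4, 3
Rank units: 1, 5, 2, 3, 6, 4
d = rank(spend) − rank(units): 1, 0, -1, 3, -2, -1; Σd² = 16
ρ = 1 − 6Σd² / [n(n²−1)] = 1 − 6×16 / (6×35) = 1 − 96/210 ≈ 0.5429

0.5429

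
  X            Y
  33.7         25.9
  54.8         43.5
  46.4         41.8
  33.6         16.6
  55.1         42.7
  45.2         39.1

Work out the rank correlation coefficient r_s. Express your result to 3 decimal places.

Rank X: 2, 5, 4, 1, 6, 3
Rank Y: 2, 6, 4, 1, 5, 3
d = rank(X) − rank(Y): 0, -1, 0, 0, 1, 0; Σd² = 2
ρ = 1 − 6Σd² / [n(n²−1)] = 1 − 6×2 / (6×35) = 1 − 12/210 ≈ 0.943

0.943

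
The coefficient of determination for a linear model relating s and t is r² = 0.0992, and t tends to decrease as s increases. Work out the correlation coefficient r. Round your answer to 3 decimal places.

-0.315

|r| = √0.0992 = 0.315
The association is negative, so r = −0.315.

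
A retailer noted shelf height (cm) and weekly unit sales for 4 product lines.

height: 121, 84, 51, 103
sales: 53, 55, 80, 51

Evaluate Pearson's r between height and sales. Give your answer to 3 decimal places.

n = 4, Σx = 359, Σy = 239, Σx² = 34907, Σy² = 14835, Σxy = 20366
nΣxy − ΣxΣy = 81464 − 85801 = -4337
nΣx² − (Σx)² = 139628 − 128881 = 10747; nΣy² − (Σy)² = 59340 − 57121 = 2219
r = -4337 / √(10747 × 2219) = -4337 / 4883.3997 ≈ -0.888

-0.888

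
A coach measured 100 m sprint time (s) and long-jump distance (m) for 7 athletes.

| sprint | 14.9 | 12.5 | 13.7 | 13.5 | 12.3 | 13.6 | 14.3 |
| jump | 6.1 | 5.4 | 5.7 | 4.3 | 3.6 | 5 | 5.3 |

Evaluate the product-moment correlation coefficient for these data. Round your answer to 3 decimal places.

n = 7, Σx = 94.8, Σy = 35.4, Σx² = 1288.94, Σy² = 183.4, Σxy = 482.6
nΣxy − ΣxΣy = 3378.2 − 3355.92 = 22.28
nΣx² − (Σx)² = 9022.58 − 8987.04 = 35.54; nΣy² − (Σy)² = 1283.8 − 1253.16 = 30.64
r = 22.28 / √(35.54 × 30.64) = 22.28 / 32.9992 ≈ 0.675

0.675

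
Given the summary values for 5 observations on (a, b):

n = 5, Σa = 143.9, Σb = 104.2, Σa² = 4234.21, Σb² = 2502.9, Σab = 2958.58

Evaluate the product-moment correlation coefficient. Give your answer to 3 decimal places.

-0.230

r = (nΣab − ΣaΣb) / √[(nΣa² − (Σa)²)(nΣb² − (Σb)²)]
Numerator: 5×2958.58 − 143.9×104.2 = -201.48
Denominator: √[(21171.05 − 20707.21)(12514.5 − 10857.64)] = √[463.84 × 1656.86] = 876.6516
r = -201.48 / 876.6516 ≈ -0.230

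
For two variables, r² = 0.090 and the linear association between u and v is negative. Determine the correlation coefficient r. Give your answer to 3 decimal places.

|r| = √0.090 = 0.300
The association is negative, so r = −0.300.

-0.300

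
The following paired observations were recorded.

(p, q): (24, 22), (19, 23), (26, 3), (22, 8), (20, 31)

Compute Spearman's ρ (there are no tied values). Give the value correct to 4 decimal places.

Rank p: 4, 1, 5, 3, 2
Rank q: 3, 4, 1, 2, 5
d = rank(p) − rank(q): 1, -3, 4, 1, -3; Σd² = 36
ρ = 1 − 6Σd² / [n(n²−1)] = 1 − 6×36 / (5×24) = 1 − 216/120 ≈ -0.8000

-0.8000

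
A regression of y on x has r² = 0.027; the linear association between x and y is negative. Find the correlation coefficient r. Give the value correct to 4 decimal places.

-0.1643

|r| = √0.027 = 0.1643
The association is negative, so r = −0.1643.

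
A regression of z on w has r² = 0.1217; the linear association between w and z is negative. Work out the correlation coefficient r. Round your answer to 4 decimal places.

|r| = √0.1217 = 0.3489
The association is negative, so r = −0.3489.

-0.3489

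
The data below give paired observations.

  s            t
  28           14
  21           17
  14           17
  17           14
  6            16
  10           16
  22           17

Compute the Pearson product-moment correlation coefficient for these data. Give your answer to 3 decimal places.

-0.265

n = 7, Σs = 118, Σt = 111, Σs² = 2330, Σt² = 1771, Σst = 1855
nΣst − ΣsΣt = 12985 − 13098 = -113
nΣs² − (Σs)² = 16310 − 13924 = 2386; nΣt² − (Σt)² = 12397 − 12321 = 76
r = -113 / √(2386 × 76) = -113 / 425.8356 ≈ -0.265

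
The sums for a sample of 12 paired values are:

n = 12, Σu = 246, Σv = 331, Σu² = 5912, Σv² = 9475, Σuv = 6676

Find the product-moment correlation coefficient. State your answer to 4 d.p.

-0.2000

r = (nΣuv − ΣuΣv) / √[(nΣu² − (Σu)²)(nΣv² − (Σv)²)]
Numerator: 12×6676 − 246×331 = -1314
Denominator: √[(70944 − 60516)(113700 − 109561)] = √[10428 × 4139] = 6569.7406
r = -1314 / 6569.7406 ≈ -0.2000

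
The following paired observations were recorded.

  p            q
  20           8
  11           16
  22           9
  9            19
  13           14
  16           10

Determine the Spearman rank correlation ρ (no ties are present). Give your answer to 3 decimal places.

-0.943

Rank p: 5, 2, 6, 1, 3, 4
Rank q: 1, 5, 2, 6, 4, 3
d = rank(p) − rank(q): 4, -3, 4, -5, -1, 1; Σd² = 68
ρ = 1 − 6Σd² / [n(n²−1)] = 1 − 6×68 / (6×35) = 1 − 408/210 ≈ -0.943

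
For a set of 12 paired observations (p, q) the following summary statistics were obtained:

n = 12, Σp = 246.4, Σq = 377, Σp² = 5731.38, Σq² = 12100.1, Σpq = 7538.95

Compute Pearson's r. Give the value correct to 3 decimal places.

-0.487

r = (nΣpq − ΣpΣq) / √[(nΣp² − (Σp)²)(nΣq² − (Σq)²)]
Numerator: 12×7538.95 − 246.4×377 = -2425.4
Denominator: √[(68776.56 − 60712.96)(145201.2 − 142129)] = √[8063.6 × 3072.2] = 4977.2474
r = -2425.4 / 4977.2474 ≈ -0.487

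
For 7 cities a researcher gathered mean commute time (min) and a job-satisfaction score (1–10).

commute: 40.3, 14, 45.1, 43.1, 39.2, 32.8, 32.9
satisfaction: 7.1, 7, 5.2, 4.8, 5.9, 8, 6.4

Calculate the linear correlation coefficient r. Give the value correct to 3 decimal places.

-0.555

n = 7, Σx = 247.4, Σy = 44.4, Σx² = 9406.6, Σy² = 289.26, Σxy = 1529.77
nΣxy − ΣxΣy = 10708.39 − 10984.56 = -276.17
nΣx² − (Σx)² = 65846.2 − 61206.76 = 4639.44; nΣy² − (Σy)² = 2024.82 − 1971.36 = 53.46
r = -276.17 / √(4639.44 × 53.46) = -276.17 / 498.0205 ≈ -0.555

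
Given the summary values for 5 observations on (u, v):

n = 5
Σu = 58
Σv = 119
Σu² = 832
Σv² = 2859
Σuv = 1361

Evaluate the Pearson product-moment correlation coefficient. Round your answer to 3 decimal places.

r = (nΣuv − ΣuΣv) / √[(nΣu² − (Σu)²)(nΣv² − (Σv)²)]
Numerator: 5×1361 − 58×119 = -97
Denominator: √[(4160 − 3364)(14295 − 14161)] = √[796 × 134] = 326.5945
r = -97 / 326.5945 ≈ -0.297

-0.297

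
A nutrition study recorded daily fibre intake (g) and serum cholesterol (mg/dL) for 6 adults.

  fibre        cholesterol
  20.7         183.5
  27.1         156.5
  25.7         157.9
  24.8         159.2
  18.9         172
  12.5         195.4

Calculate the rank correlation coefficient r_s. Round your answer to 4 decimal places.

Rank fibre: 3, 6, 5, 4, 2, 1
Rank cholesterol: 5, 1, 2, 3, 4, 6
d = rank(fibre) − rank(cholesterol): -2, 5, 3, 1, -2, -5; Σd² = 68
ρ = 1 − 6Σd² / [n(n²−1)] = 1 − 6×68 / (6×35) = 1 − 408/210 ≈ -0.9429

-0.9429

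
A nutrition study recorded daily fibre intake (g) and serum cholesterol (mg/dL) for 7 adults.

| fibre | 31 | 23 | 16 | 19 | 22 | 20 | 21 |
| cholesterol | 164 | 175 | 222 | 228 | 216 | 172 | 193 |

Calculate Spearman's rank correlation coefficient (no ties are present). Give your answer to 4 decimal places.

-0.7143

Rank fibre: 7, 6, 1, 2, 5, 3, 4
Rank cholesterol: 1, 3, 6, 7, 5, 2, 4
d = rank(fibre) − rank(cholesterol): 6, 3, -5, -5, 0, 1, 0; Σd² = 96
ρ = 1 − 6Σd² / [n(n²−1)] = 1 − 6×96 / (7×48) = 1 − 576/336 ≈ -0.7143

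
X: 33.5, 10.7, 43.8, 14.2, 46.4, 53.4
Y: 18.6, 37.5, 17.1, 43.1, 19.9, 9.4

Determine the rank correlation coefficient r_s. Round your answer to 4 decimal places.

Rank X: 3, 1, 4, 2, 5, 6
Rank Y: 3, 5, 2, 6, 4, 1
d = rank(X) − rank(Y): 0, -4, 2, -4, 1, 5; Σd² = 62
ρ = 1 − 6Σd² / [n(n²−1)] = 1 − 6×62 / (6×35) = 1 − 372/210 ≈ -0.7714

-0.7714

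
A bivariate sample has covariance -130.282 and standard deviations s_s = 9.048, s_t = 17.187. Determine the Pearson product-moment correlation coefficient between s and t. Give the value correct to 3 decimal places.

r = Cov(s,t) / (s_s · s_t) = -130.282 / (9.048 × 17.187)
  = -130.282 / 155.5080 ≈ -0.838

-0.838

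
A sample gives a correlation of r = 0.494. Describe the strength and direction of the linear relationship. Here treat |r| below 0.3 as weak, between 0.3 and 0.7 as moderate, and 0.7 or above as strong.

moderate positive

r = 0.494 > 0 so the relationship is positive.
|r| = 0.494, which falls in the moderate range.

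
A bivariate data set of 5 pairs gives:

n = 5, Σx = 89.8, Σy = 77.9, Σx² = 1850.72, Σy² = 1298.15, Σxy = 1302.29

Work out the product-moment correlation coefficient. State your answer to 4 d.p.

r = (nΣxy − ΣxΣy) / √[(nΣx² − (Σx)²)(nΣy² − (Σy)²)]
Numerator: 5×1302.29 − 89.8×77.9 = -483.97
Denominator: √[(9253.6 − 8064.04)(6490.75 − 6068.41)] = √[1189.56 × 422.34] = 708.8009
r = -483.97 / 708.8009 ≈ -0.6828

-0.6828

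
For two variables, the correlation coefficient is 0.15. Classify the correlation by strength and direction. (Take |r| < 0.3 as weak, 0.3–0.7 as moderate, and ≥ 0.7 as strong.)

weak positive

r = 0.15 > 0 so the relationship is positive.
|r| = 0.15, which falls in the weak range.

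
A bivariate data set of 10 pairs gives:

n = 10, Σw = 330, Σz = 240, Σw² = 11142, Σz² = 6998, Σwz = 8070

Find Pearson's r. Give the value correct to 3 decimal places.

r = (nΣwz − ΣwΣz) / √[(nΣw² − (Σw)²)(nΣz² − (Σz)²)]
Numerator: 10×8070 − 330×240 = 1500
Denominator: √[(111420 − 108900)(69980 − 57600)] = √[2520 × 12380] = 5585.4812
r = 1500 / 5585.4812 ≈ 0.269

0.269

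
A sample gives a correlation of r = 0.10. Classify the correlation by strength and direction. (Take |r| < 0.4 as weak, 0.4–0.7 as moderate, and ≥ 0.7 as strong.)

r = 0.10 > 0 so the relationship is positive.
|r| = 0.10, which falls in the weak range.

weak positive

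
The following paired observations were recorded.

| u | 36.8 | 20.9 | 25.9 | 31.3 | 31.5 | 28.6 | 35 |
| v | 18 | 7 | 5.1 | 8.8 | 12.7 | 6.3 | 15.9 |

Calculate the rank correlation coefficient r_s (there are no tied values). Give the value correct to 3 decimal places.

Rank u: 7, 1, 2, 4, 5, 3, 6
Rank v: 7, 3, 1, 4, 5, 2, 6
d = rank(u) − rank(v): 0, -2, 1, 0, 0, 1, 0; Σd² = 6
ρ = 1 − 6Σd² / [n(n²−1)] = 1 − 6×6 / (7×48) = 1 − 36/336 ≈ 0.893

0.893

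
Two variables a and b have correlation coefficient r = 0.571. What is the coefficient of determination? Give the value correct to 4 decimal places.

0.3260

r² = (0.571)² = 0.3260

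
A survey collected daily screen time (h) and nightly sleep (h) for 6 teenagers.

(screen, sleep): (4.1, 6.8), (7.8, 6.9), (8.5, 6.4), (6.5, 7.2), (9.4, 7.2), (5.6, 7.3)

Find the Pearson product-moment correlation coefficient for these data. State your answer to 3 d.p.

-0.133

n = 6, Σx = 41.9, Σy = 41.8, Σx² = 311.87, Σy² = 291.78, Σxy = 291.46
nΣxy − ΣxΣy = 1748.76 − 1751.42 = -2.66
nΣx² − (Σx)² = 1871.22 − 1755.61 = 115.61; nΣy² − (Σy)² = 1750.68 − 1747.24 = 3.44
r = -2.66 / √(115.61 × 3.44) = -2.66 / 19.9424 ≈ -0.133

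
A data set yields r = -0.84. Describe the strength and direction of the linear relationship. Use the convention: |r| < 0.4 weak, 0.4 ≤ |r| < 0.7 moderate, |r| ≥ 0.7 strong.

r = -0.84 < 0 so the relationship is negative.
|r| = 0.84, which falls in the strong range.

strong negative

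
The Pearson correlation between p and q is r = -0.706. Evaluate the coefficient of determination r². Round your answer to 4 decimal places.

0.4984

r² = (-0.706)² = 0.4984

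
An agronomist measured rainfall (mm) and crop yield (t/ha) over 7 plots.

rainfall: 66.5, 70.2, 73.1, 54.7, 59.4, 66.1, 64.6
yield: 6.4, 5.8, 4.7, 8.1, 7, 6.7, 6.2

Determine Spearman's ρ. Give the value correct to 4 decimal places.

-0.8929

Rank rainfall: 5, 6, 7, 1, 2, 4, 3
Rank yield: 4, 2, 1, 7, 6, 5, 3
d = rank(rainfall) − rank(yield): 1, 4, 6, -6, -4, -1, 0; Σd² = 106
ρ = 1 − 6Σd² / [n(n²−1)] = 1 − 6×106 / (7×48) = 1 − 636/336 ≈ -0.8929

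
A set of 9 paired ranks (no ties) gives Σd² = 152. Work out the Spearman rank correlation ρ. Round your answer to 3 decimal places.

-0.267

ρ = 1 − 6Σd² / [n(n²−1)] = 1 − 6×152 / (9×80)
  = 1 − 912/720 = 1 − 1.2667 ≈ -0.267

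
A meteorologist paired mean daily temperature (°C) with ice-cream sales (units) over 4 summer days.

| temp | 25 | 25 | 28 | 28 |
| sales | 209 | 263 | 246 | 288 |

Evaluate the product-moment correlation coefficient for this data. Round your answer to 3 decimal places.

n = 4, Σx = 106, Σy = 1006, Σx² = 2818, Σy² = 256310, Σxy = 26752
nΣxy − ΣxΣy = 107008 − 106636 = 372
nΣx² − (Σx)² = 11272 − 11236 = 36; nΣy² − (Σy)² = 1025240 − 1012036 = 13204
r = 372 / √(36 × 13204) = 372 / 689.4520 ≈ 0.540

0.540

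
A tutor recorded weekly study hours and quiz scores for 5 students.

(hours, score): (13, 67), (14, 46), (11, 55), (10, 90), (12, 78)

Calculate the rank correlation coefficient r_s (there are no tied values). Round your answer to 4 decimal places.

-0.7000

Rank hours: 4, 5, 2, 1, 3
Rank score: 3, 1, 2, 5, 4
d = rank(hours) − rank(score): 1, 4, 0, -4, -1; Σd² = 34
ρ = 1 − 6Σd² / [n(n²−1)] = 1 − 6×34 / (5×24) = 1 − 204/120 ≈ -0.7000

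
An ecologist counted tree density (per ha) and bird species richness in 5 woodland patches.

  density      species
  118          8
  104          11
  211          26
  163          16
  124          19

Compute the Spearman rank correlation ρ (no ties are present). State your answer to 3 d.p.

Rank density: 2, 1, 5, 4, 3
Rank species: 1, 2, 5, 3, 4
d = rank(density) − rank(species): 1, -1, 0, 1, -1; Σd² = 4
ρ = 1 − 6Σd² / [n(n²−1)] = 1 − 6×4 / (5×24) = 1 − 24/120 ≈ 0.800

0.800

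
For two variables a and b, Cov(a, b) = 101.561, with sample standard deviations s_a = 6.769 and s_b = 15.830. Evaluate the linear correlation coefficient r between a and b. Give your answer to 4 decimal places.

r = Cov(a,b) / (s_a · s_b) = 101.561 / (6.769 × 15.830)
  = 101.561 / 107.1533 ≈ 0.9478

0.9478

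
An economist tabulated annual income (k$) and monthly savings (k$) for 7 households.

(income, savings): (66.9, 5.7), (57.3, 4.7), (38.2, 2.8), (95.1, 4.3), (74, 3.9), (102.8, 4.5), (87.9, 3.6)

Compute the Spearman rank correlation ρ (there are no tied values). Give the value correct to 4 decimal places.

0.1071

Rank income: 3, 2, 1, 6, 4, 7, 5
Rank savings: 7, 6, 1, 4, 3, 5, 2
d = rank(income) − rank(savings): -4, -4, 0, 2, 1, 2, 3; Σd² = 50
ρ = 1 − 6Σd² / [n(n²−1)] = 1 − 6×50 / (7×48) = 1 − 300/336 ≈ 0.1071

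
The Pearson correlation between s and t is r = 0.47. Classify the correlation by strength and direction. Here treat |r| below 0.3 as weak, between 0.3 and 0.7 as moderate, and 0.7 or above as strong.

r = 0.47 > 0 so the relationship is positive.
|r| = 0.47, which falls in the moderate range.

moderate positive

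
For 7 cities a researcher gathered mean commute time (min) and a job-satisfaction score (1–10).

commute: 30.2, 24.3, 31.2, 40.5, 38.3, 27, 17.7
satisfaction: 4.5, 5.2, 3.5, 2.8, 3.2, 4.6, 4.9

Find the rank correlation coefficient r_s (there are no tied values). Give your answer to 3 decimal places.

-0.964

Rank commute: 4, 2, 5, 7, 6, 3, 1
Rank satisfaction: 4, 7, 3, 1, 2, 5, 6
d = rank(commute) − rank(satisfaction): 0, -5, 2, 6, 4, -2, -5; Σd² = 110
ρ = 1 − 6Σd² / [n(n²−1)] = 1 − 6×110 / (7×48) = 1 − 660/336 ≈ -0.964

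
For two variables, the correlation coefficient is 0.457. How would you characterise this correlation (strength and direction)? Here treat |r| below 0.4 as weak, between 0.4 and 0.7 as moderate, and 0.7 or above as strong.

r = 0.457 > 0 so the relationship is positive.
|r| = 0.457, which falls in the moderate range.

moderate positive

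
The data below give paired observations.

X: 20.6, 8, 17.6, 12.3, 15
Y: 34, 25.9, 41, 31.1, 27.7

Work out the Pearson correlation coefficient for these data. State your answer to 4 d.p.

0.6907

n = 5, ΣX = 73.5, ΣY = 159.7, ΣX² = 1174.41, ΣY² = 5242.31, ΣXY = 2427.23
nΣXY − ΣXΣY = 12136.15 − 11737.95 = 398.2
nΣX² − (ΣX)² = 5872.05 − 5402.25 = 469.8; nΣY² − (ΣY)² = 26211.55 − 25504.09 = 707.46
r = 398.2 / √(469.8 × 707.46) = 398.2 / 576.5108 ≈ 0.6907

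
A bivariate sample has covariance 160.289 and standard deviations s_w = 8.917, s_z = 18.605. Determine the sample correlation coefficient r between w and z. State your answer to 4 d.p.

0.9662

r = Cov(w,z) / (s_w · s_z) = 160.289 / (8.917 × 18.605)
  = 160.289 / 165.9008 ≈ 0.9662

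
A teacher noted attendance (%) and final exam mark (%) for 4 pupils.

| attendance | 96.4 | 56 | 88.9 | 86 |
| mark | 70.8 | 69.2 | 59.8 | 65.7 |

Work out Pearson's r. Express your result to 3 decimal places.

-0.223

n = 4, Σx = 327.3, Σy = 265.5, Σx² = 27728.17, Σy² = 17693.81, Σxy = 21666.74
nΣxy − ΣxΣy = 86666.96 − 86898.15 = -231.19
nΣx² − (Σx)² = 110912.68 − 107125.29 = 3787.39; nΣy² − (Σy)² = 70775.24 − 70490.25 = 284.99
r = -231.19 / √(3787.39 × 284.99) = -231.19 / 1038.9265 ≈ -0.223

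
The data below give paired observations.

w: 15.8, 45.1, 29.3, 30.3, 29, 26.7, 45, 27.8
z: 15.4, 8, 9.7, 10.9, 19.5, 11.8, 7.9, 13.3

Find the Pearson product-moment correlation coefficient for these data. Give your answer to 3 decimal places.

-0.668

n = 8, Σw = 249, Σz = 96.5, Σw² = 8411.96, Σz² = 1272.85, Σwz = 2824.4
nΣwz − ΣwΣz = 22595.2 − 24028.5 = -1433.3
nΣw² − (Σw)² = 67295.68 − 62001 = 5294.68; nΣz² − (Σz)² = 10182.8 − 9312.25 = 870.55
r = -1433.3 / √(5294.68 × 870.55) = -1433.3 / 2146.9242 ≈ -0.668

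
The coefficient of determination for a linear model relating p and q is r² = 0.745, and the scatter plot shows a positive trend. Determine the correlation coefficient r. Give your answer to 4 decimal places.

0.8631

|r| = √0.745 = 0.8631
The association is positive, so r = 0.8631.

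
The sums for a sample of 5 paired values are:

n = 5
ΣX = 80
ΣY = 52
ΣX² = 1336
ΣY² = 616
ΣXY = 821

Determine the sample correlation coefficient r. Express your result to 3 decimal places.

-0.170

r = (nΣXY − ΣXΣY) / √[(nΣX² − (ΣX)²)(nΣY² − (ΣY)²)]
Numerator: 5×821 − 80×52 = -55
Denominator: √[(6680 − 6400)(3080 − 2704)] = √[280 × 376] = 324.4688
r = -55 / 324.4688 ≈ -0.170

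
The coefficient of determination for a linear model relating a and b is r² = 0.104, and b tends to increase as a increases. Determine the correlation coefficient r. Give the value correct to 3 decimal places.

|r| = √0.104 = 0.322
The association is positive, so r = 0.322.

0.322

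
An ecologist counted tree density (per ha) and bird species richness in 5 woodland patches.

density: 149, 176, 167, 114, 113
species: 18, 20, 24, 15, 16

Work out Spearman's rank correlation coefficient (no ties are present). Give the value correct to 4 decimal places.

0.8000

Rank density: 3, 5, 4, 2, 1
Rank species: 3, 4, 5, 1, 2
d = rank(density) − rank(species): 0, 1, -1, 1, -1; Σd² = 4
ρ = 1 − 6Σd² / [n(n²−1)] = 1 − 6×4 / (5×24) = 1 − 24/120 ≈ 0.8000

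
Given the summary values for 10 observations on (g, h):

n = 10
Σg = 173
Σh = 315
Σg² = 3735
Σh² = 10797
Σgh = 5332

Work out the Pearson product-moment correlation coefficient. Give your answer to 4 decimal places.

-0.1459

r = (nΣgh − ΣgΣh) / √[(nΣg² − (Σg)²)(nΣh² − (Σh)²)]
Numerator: 10×5332 − 173×315 = -1175
Denominator: √[(37350 − 29929)(107970 − 99225)] = √[7421 × 8745] = 8055.8454
r = -1175 / 8055.8454 ≈ -0.1459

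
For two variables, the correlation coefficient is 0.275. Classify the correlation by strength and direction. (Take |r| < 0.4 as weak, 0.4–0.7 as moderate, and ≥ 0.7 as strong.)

weak positive

r = 0.275 > 0 so the relationship is positive.
|r| = 0.275, which falls in the weak range.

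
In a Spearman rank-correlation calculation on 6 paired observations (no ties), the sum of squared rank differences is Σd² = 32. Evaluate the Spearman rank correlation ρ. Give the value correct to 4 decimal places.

ρ = 1 − 6Σd² / [n(n²−1)] = 1 − 6×32 / (6×35)
  = 1 − 192/210 = 1 − 0.91429 ≈ 0.0857

0.0857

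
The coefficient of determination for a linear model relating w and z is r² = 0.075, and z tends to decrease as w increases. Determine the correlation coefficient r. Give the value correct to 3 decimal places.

|r| = √0.075 = 0.274
The association is negative, so r = −0.274.

-0.274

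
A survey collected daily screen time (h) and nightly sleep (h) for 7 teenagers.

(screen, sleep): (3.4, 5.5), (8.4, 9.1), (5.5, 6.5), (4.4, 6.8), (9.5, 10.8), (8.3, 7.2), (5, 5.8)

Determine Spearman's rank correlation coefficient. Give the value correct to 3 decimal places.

Rank screen: 1, 6, 4, 2, 7, 5, 3
Rank sleep: 1, 6, 3, 4, 7, 5, 2
d = rank(screen) − rank(sleep): 0, 0, 1, -2, 0, 0, 1; Σd² = 6
ρ = 1 − 6Σd² / [n(n²−1)] = 1 − 6×6 / (7×48) = 1 − 36/336 ≈ 0.893

0.893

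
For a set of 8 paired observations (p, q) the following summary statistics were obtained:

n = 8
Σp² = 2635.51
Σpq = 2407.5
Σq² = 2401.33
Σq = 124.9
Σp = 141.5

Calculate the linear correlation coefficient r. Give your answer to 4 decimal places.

r = (nΣpq − ΣpΣq) / √[(nΣp² − (Σp)²)(nΣq² − (Σq)²)]
Numerator: 8×2407.5 − 141.5×124.9 = 1586.65
Denominator: √[(21084.08 − 20022.25)(19210.64 − 15600.01)] = √[1061.83 × 3610.63] = 1958.0284
r = 1586.65 / 1958.0284 ≈ 0.8103

0.8103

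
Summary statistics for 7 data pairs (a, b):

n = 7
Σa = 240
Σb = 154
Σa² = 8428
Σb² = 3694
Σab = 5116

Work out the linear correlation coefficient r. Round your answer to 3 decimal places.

r = (nΣab − ΣaΣb) / √[(nΣa² − (Σa)²)(nΣb² − (Σb)²)]
Numerator: 7×5116 − 240×154 = -1148
Denominator: √[(58996 − 57600)(25858 − 23716)] = √[1396 × 2142] = 1729.2287
r = -1148 / 1729.2287 ≈ -0.664

-0.664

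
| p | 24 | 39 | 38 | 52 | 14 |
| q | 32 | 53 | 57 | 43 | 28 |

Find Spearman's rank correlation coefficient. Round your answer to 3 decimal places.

0.600

Rank p: 2, 4, 3, 5, 1
Rank q: 2, 4, 5, 3, 1
d = rank(p) − rank(q): 0, 0, -2, 2, 0; Σd² = 8
ρ = 1 − 6Σd² / [n(n²−1)] = 1 − 6×8 / (5×24) = 1 − 48/120 ≈ 0.600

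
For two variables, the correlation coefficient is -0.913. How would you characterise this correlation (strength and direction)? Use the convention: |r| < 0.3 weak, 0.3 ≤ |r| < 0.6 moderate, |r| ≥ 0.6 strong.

strong negative

r = -0.913 < 0 so the relationship is negative.
|r| = 0.913, which falls in the strong range.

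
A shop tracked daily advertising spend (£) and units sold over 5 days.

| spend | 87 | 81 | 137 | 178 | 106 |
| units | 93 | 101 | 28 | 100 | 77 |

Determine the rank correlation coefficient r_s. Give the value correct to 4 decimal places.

-0.4000

Rank spend: 2, 1, 4, 5, 3
Rank units: 3, 5, 1, 4, 2
d = rank(spend) − rank(units): -1, -4, 3, 1, 1; Σd² = 28
ρ = 1 − 6Σd² / [n(n²−1)] = 1 − 6×28 / (5×24) = 1 − 168/120 ≈ -0.4000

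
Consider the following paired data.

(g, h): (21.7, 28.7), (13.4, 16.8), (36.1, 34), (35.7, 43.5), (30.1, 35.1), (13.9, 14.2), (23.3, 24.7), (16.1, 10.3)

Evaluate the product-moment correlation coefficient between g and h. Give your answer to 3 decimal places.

0.924

n = 8, Σg = 190.3, Σh = 207.3, Σg² = 5129.47, Σh² = 6304.01, Σgh = 5623.49
nΣgh − ΣgΣh = 44987.92 − 39449.19 = 5538.73
nΣg² − (Σg)² = 41035.76 − 36214.09 = 4821.67; nΣh² − (Σh)² = 50432.08 − 42973.29 = 7458.79
r = 5538.73 / √(4821.67 × 7458.79) = 5538.73 / 5996.9846 ≈ 0.924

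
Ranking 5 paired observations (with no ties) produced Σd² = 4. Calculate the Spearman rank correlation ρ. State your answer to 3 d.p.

ρ = 1 − 6Σd² / [n(n²−1)] = 1 − 6×4 / (5×24)
  = 1 − 24/120 = 1 − 0.2000 ≈ 0.800

0.800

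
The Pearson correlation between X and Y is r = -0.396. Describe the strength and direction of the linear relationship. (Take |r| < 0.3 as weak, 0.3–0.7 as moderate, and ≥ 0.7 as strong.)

r = -0.396 < 0 so the relationship is negative.
|r| = 0.396, which falls in the moderate range.

moderate negative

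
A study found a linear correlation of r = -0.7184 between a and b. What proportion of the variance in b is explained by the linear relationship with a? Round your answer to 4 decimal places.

r² = (-0.7184)² = 0.5161

0.5161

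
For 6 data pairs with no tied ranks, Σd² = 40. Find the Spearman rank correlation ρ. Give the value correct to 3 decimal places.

-0.143

ρ = 1 − 6Σd² / [n(n²−1)] = 1 − 6×40 / (6×35)
  = 1 − 240/210 = 1 − 1.1429 ≈ -0.143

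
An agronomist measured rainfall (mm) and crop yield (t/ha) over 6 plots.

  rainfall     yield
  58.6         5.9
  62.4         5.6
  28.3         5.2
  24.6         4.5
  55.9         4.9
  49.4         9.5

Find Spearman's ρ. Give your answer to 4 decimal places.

0.4857

Rank rainfall: 5, 6, 2, 1, 4, 3
Rank yield: 5, 4, 3, 1, 2, 6
d = rank(rainfall) − rank(yield): 0, 2, -1, 0, 2, -3; Σd² = 18
ρ = 1 − 6Σd² / [n(n²−1)] = 1 − 6×18 / (6×35) = 1 − 108/210 ≈ 0.4857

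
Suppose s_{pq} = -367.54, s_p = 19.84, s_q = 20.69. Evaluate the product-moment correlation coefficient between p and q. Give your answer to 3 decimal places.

r = Cov(p,q) / (s_p · s_q) = -367.54 / (19.84 × 20.69)
  = -367.54 / 410.4896 ≈ -0.895

-0.895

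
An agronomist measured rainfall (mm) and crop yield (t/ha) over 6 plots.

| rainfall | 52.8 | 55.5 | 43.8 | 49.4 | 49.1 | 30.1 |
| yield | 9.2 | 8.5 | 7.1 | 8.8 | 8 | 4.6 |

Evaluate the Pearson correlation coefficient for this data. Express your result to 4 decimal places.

n = 6, Σx = 280.7, Σy = 46.2, Σx² = 13543.71, Σy² = 369.9, Σxy = 2234.47
nΣxy − ΣxΣy = 13406.82 − 12968.34 = 438.48
nΣx² − (Σx)² = 81262.26 − 78792.49 = 2469.77; nΣy² − (Σy)² = 2219.4 − 2134.44 = 84.96
r = 438.48 / √(2469.77 × 84.96) = 438.48 / 458.0739 ≈ 0.9572

0.9572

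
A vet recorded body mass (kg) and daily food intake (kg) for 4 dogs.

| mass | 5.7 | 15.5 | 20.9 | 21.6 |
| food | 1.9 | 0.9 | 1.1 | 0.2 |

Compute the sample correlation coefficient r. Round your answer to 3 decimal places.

-0.857

n = 4, Σx = 63.7, Σy = 4.1, Σx² = 1176.11, Σy² = 5.67, Σxy = 52.09
nΣxy − ΣxΣy = 208.36 − 261.17 = -52.81
nΣx² − (Σx)² = 4704.44 − 4057.69 = 646.75; nΣy² − (Σy)² = 22.68 − 16.81 = 5.87
r = -52.81 / √(646.75 × 5.87) = -52.81 / 61.6151 ≈ -0.857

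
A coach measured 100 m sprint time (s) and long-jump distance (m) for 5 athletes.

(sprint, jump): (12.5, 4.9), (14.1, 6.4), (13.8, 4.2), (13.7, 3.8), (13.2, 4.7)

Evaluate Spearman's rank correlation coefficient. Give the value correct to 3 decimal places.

0.100

Rank sprint: 1, 5, 4, 3, 2
Rank jump: 4, 5, 2, 1, 3
d = rank(sprint) − rank(jump): -3, 0, 2, 2, -1; Σd² = 18
ρ = 1 − 6Σd² / [n(n²−1)] = 1 − 6×18 / (5×24) = 1 − 108/120 ≈ 0.100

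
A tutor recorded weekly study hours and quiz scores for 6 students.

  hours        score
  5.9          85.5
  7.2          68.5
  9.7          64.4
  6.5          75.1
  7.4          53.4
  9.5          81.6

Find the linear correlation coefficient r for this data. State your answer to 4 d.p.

-0.2012

n = 6, Σx = 46.2, Σy = 428.5, Σx² = 368, Σy² = 31299.99, Σxy = 3280.84
nΣxy − ΣxΣy = 19685.04 − 19796.7 = -111.66
nΣx² − (Σx)² = 2208 − 2134.44 = 73.56; nΣy² − (Σy)² = 187799.94 − 183612.25 = 4187.69
r = -111.66 / √(73.56 × 4187.69) = -111.66 / 555.0193 ≈ -0.2012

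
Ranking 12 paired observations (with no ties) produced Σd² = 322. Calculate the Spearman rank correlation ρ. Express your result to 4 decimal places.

ρ = 1 − 6Σd² / [n(n²−1)] = 1 − 6×322 / (12×143)
  = 1 − 1932/1716 = 1 − 1.12587 ≈ -0.1259

-0.1259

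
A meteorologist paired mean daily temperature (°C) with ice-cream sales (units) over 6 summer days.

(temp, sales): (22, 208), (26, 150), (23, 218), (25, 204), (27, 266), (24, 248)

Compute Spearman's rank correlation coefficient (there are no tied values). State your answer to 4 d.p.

0.0857

Rank temp: 1, 5, 2, 4, 6, 3
Rank sales: 3, 1, 4, 2, 6, 5
d = rank(temp) − rank(sales): -2, 4, -2, 2, 0, -2; Σd² = 32
ρ = 1 − 6Σd² / [n(n²−1)] = 1 − 6×32 / (6×35) = 1 − 192/210 ≈ 0.0857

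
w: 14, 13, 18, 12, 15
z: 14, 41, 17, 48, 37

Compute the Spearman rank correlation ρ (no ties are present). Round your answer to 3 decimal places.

-0.700

Rank w: 3, 2, 5, 1, 4
Rank z: 1, 4, 2, 5, 3
d = rank(w) − rank(z): 2, -2, 3, -4, 1; Σd² = 34
ρ = 1 − 6Σd² / [n(n²−1)] = 1 − 6×34 / (5×24) = 1 − 204/120 ≈ -0.700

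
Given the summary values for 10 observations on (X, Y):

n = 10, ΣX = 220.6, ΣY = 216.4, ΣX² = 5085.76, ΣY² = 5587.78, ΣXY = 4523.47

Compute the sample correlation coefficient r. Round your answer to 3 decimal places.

-0.562

r = (nΣXY − ΣXΣY) / √[(nΣX² − (ΣX)²)(nΣY² − (ΣY)²)]
Numerator: 10×4523.47 − 220.6×216.4 = -2503.14
Denominator: √[(50857.6 − 48664.36)(55877.8 − 46828.96)] = √[2193.24 × 9048.84] = 4454.9161
r = -2503.14 / 4454.9161 ≈ -0.562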